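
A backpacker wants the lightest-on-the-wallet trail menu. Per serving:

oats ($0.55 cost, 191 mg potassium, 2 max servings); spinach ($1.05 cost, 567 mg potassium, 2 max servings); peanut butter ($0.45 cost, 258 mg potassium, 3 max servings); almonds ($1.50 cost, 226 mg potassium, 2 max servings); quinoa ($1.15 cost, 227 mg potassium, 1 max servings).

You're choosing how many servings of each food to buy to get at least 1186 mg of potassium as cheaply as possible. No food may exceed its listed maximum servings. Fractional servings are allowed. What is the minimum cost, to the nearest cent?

Cost per mg of potassium: peanut butter $0.0017, spinach $0.0019, oats $0.0029, quinoa $0.0051, almonds $0.0066.
Take 3 servings of peanut butter: +774.0 mg potassium for $1.35 (total $1.35, still need 412.0 mg).
Take 0.7266 servings of spinach: +412.0 mg potassium for $0.76 (total $2.11, still need 0.0 mg).
Filling from the cheapest source first is optimal under one linear minimum: $2.11.

$2.11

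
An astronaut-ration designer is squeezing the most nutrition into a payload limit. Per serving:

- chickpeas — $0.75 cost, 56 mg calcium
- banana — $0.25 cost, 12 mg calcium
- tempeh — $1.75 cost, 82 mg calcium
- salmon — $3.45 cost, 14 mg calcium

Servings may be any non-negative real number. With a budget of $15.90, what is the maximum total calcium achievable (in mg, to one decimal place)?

Calcium per dollar: chickpeas 74.67, banana 48, tempeh 46.86, salmon 4.058.
With no serving limits, spend the whole cost allowance on chickpeas: $15.90 / $0.75 × 56 mg = 1187.2 mg.

1187.2 mg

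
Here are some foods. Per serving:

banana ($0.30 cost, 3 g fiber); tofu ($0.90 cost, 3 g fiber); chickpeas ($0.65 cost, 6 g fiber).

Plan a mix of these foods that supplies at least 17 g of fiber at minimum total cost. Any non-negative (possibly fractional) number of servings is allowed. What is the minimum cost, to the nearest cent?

$1.70

Cost per g of fiber: banana $0.1000, chickpeas $0.1083, tofu $0.3000.
With no serving limits, use only banana: 17 g / 3 g = 5.667 servings × $0.30 = $1.70.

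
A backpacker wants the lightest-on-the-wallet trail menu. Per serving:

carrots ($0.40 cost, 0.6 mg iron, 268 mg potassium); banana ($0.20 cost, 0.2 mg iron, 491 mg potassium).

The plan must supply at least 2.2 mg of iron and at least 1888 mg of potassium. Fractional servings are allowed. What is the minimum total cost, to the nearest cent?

$1.62

Check every corner: each single food scaled to meet both minima, and each pair solved so both constraints bind.
carrots only: max(2.2/0.6, 1888/268) = 7.045 servings → $2.82.
banana only: max(2.2/0.2, 1888/491) = 11 servings → $2.20.
carrots + banana with both tight: 2.915 servings and 2.254 servings → $1.62.
The minimum over all feasible corners is $1.62.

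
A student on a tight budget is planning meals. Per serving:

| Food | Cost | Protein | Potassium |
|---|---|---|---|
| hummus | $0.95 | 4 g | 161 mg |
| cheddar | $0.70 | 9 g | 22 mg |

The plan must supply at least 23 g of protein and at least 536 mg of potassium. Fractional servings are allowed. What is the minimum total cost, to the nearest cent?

For a min-cost LP with two ≥-constraints, a basic feasible solution has at most two positive variables.
hummus only: max(23/4, 536/161) = 5.75 servings → $5.46.
cheddar only: max(23/9, 536/22) = 24.36 servings → $17.05.
hummus + cheddar with both tight: 3.173 servings and 1.145 servings → $3.82.
Cheapest feasible corner: $3.82.

$3.82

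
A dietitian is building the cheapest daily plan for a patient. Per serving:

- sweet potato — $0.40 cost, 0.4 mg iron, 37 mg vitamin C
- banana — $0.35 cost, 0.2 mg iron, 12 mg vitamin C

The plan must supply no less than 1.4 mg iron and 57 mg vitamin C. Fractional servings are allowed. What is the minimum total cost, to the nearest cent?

$1.40

The cheapest plan sits at a corner of the feasible region — with two constraints it uses at most two foods.
sweet potato only: max(1.4/0.4, 57/37) = 3.5 servings → $1.40.
banana only: max(1.4/0.2, 57/12) = 7 servings → $2.45.
sweet potato + banana with both targets exact would need a negative amount; discard.
So the least-cost plan costs $1.40.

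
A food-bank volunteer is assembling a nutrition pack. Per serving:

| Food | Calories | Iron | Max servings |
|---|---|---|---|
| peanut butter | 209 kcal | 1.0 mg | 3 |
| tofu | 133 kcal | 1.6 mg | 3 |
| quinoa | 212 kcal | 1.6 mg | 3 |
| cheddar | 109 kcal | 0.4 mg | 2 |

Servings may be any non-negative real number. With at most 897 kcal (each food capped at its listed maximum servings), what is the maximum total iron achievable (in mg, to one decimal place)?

8.6 mg

Iron per kcal: tofu 0.01203, quinoa 0.007547, peanut butter 0.004785, cheddar 0.00367.
Take 3 servings of tofu: uses 399 kcal, +4.8 mg iron (running total 4.8 mg).
Take 2.349 servings of quinoa: uses 498 kcal, +3.8 mg iron (running total 8.6 mg).
Filling greedily by iron-per-kcal is optimal for one linear limit, giving 8.6 mg.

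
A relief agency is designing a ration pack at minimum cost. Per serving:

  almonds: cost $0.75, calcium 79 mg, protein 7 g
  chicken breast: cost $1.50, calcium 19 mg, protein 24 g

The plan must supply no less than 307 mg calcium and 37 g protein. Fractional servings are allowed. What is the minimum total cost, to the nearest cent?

$3.49

This is a tiny linear program; its minimum lies at a vertex of the feasible set. List the vertices and price them.
almonds only: max(307/79, 37/7) = 5.286 servings → $3.96.
chicken breast only: max(307/19, 37/24) = 16.16 servings → $24.24.
almonds + chicken breast with both tight: 3.78 servings and 0.439 servings → $3.49.
So the least-cost plan costs $3.49.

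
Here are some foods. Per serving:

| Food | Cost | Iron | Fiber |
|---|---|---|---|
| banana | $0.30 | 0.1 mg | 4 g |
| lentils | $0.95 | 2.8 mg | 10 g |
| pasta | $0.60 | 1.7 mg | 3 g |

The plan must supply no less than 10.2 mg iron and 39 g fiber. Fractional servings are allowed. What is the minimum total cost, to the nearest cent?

banana only: max(10.2/0.1, 39/4) = 102 servings → $30.60.
lentils only: max(10.2/2.8, 39/10) = 3.9 servings → $3.71.
pasta only: max(10.2/1.7, 39/3) = 13 servings → $7.80.
banana + lentils with both tight: 0.7059 servings and 3.618 servings → $3.65.
banana + pasta with both tight: 5.492 servings and 5.677 servings → $5.05.
lentils + pasta: the both-tight solution has a negative serving — not a feasible corner.
Cheapest feasible corner: $3.65.

$3.65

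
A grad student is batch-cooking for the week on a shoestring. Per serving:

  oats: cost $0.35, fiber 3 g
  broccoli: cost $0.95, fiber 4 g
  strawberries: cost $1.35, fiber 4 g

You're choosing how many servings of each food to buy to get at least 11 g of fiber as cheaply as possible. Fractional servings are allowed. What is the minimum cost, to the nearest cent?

Cost per g of fiber: oats $0.1167, broccoli $0.2375, strawberries $0.3375.
With no serving limits, use only oats: 11 g / 3 g = 3.667 servings × $0.35 = $1.28.

$1.28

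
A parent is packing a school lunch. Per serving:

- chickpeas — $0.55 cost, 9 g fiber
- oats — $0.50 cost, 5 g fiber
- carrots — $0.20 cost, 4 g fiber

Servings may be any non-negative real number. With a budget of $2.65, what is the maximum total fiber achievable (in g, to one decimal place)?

53.0 g

Fiber per dollar: carrots 20, chickpeas 16.36, oats 10.
With no serving limits, spend the whole cost allowance on carrots: $2.65 / $0.20 × 4 g = 53.0 g.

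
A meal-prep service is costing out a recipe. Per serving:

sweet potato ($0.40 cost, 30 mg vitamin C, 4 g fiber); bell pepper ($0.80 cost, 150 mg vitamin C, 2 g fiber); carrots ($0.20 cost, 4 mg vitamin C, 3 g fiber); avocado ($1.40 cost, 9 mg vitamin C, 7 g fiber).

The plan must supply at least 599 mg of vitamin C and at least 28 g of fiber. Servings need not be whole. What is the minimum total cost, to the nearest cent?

$4.41

With two linear requirements the optimum uses one or two foods; enumerate the corners.
sweet potato only: max(599/30, 28/4) = 19.97 servings → $7.99.
bell pepper only: max(599/150, 28/2) = 14 servings → $11.20.
carrots only: max(599/4, 28/3) = 149.8 servings → $29.95.
avocado only: max(599/9, 28/7) = 66.56 servings → $93.18.
sweet potato + bell pepper with both tight: 5.559 servings and 2.881 servings → $4.53.
sweet potato + carrots with both targets exact would need a negative amount; discard.
sweet potato + avocado: intersection lies outside the first quadrant.
bell pepper + carrots with both tight: 3.812 servings and 6.792 servings → $4.41.
bell pepper + avocado with both tight: 3.819 servings and 2.909 servings → $7.13.
carrots + avocado: the both-tight solution has a negative serving — not a feasible corner.
Cheapest feasible corner: $4.41.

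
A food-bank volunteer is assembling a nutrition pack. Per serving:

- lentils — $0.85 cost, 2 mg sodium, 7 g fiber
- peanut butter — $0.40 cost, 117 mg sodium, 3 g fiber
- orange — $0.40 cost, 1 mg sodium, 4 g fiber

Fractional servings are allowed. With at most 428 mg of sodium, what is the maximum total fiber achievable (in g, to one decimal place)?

Fiber per mg sodium: orange 4, lentils 3.5, peanut butter 0.02564.
With no serving limits, spend the whole sodium allowance on orange: 428 mg / 1 mg × 4 g = 1712.0 g.

1712.0 g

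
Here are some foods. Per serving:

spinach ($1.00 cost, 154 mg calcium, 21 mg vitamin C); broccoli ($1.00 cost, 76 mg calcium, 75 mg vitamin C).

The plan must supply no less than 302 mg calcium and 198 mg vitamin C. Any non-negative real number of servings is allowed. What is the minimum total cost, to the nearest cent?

spinach only: max(302/154, 198/21) = 9.429 servings → $9.43.
broccoli only: max(302/76, 198/75) = 3.974 servings → $3.97.
spinach + broccoli with both tight: 0.7637 servings and 2.426 servings → $3.19.
Cheapest feasible corner: $3.19.

$3.19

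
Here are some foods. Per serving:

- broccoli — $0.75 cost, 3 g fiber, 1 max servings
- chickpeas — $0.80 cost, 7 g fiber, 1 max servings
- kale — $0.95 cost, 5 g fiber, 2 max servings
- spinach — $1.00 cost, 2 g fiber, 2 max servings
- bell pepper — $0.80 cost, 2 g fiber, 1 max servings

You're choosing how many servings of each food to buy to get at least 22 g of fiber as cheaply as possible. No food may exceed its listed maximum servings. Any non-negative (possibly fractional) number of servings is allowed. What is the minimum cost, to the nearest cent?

$4.25

Cost per g of fiber: chickpeas $0.1143, kale $0.1900, broccoli $0.2500, bell pepper $0.4000, spinach $0.5000.
Take 1 serving of chickpeas: +7.0 g fiber for $0.80 (total $0.80, still need 15.0 g).
Take 2 servings of kale: +10.0 g fiber for $1.90 (total $2.70, still need 5.0 g).
Take 1 serving of broccoli: +3.0 g fiber for $0.75 (total $3.45, still need 2.0 g).
Take 1 serving of bell pepper: +2.0 g fiber for $0.80 (total $4.25, still need 0.0 g).
Filling from the cheapest source first is optimal under one linear minimum: $4.25.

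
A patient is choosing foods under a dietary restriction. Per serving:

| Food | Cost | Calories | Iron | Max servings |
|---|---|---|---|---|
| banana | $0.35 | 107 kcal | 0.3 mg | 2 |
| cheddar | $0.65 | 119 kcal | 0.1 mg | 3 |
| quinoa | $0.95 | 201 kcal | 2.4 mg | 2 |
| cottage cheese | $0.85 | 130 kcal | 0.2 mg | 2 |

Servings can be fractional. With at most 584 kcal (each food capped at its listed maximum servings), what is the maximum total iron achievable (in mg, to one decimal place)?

Iron per kcal: quinoa 0.01194, banana 0.002804, cottage cheese 0.001538, cheddar 0.0008403.
Take 2 servings of quinoa: uses 402 kcal, +4.8 mg iron (running total 4.8 mg).
Take 1.701 servings of banana: uses 182 kcal, +0.5 mg iron (running total 5.3 mg).
Filling greedily by iron-per-kcal is optimal for one linear limit, giving 5.3 mg.

5.3 mg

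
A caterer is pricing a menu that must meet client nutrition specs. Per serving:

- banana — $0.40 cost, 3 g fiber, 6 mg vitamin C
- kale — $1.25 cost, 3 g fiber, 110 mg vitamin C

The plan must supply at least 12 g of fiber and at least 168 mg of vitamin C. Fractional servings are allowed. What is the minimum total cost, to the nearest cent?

A basic optimal solution has at most two foods positive. Try each food alone and each pair with both targets met exactly.
banana only: max(12/3, 168/6) = 28 servings → $11.20.
kale only: max(12/3, 168/110) = 4 servings → $5.00.
banana + kale with both tight: 2.615 servings and 1.385 servings → $2.78.
So the least-cost plan costs $2.78.

$2.78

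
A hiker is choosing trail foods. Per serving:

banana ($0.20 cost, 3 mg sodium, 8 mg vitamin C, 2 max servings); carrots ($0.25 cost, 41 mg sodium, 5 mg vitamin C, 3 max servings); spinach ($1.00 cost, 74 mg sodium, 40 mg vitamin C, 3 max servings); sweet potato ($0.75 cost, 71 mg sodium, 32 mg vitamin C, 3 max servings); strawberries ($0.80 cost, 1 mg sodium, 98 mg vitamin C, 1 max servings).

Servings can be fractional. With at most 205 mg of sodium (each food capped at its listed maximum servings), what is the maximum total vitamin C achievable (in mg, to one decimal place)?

221.0 mg

Vitamin C per mg sodium: strawberries 98, banana 2.667, spinach 0.5405, sweet potato 0.4507, carrots 0.122.
Take 1 serving of strawberries: uses 1 mg sodium, +98.0 mg vitamin C (running total 98.0 mg).
Take 2 servings of banana: uses 6 mg sodium, +16.0 mg vitamin C (running total 114.0 mg).
Take 2.676 servings of spinach: uses 198 mg sodium, +107.0 mg vitamin C (running total 221.0 mg).
Greedy by best ratio exhausts the sodium allowance optimally: 221.0 mg.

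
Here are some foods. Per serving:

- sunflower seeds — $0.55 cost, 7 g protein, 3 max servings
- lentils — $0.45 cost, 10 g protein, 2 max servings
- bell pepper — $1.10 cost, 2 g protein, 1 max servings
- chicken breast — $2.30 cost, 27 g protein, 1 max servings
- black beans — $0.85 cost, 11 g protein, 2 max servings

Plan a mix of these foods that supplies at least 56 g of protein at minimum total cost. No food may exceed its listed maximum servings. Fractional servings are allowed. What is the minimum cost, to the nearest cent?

$3.70

Cost per g of protein: lentils $0.0450, black beans $0.0773, sunflower seeds $0.0786, chicken breast $0.0852, bell pepper $0.5500.
Take 2 servings of lentils: +20.0 g protein for $0.90 (total $0.90, still need 36.0 g).
Take 2 servings of black beans: +22.0 g protein for $1.70 (total $2.60, still need 14.0 g).
Take 2 servings of sunflower seeds: +14.0 g protein for $1.10 (total $3.70, still need 0.0 g).
Greedy by cheapest-per-g is optimal for a single linear constraint, so the minimum cost is $3.70.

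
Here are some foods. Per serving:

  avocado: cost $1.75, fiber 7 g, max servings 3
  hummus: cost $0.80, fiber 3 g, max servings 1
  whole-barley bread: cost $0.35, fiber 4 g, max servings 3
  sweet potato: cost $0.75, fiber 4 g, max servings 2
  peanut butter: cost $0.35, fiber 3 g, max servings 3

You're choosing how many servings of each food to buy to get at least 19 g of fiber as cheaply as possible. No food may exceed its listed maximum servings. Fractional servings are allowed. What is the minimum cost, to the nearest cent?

Cost per g of fiber: whole-barley bread $0.0875, peanut butter $0.1167, sweet potato $0.1875, avocado $0.2500, hummus $0.2667.
Take 3 servings of whole-barley bread: +12.0 g fiber for $1.05 (total $1.05, still need 7.0 g).
Take 2.333 servings of peanut butter: +7.0 g fiber for $0.82 (total $1.87, still need 0.0 g).
Greedy by cheapest-per-g is optimal for a single linear constraint, so the minimum cost is $1.87.

$1.87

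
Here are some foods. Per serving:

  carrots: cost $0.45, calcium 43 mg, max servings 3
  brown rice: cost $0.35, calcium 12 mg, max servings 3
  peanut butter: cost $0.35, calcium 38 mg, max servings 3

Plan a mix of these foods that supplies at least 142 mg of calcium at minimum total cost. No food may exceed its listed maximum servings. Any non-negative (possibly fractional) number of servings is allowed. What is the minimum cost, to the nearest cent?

$1.34

Cost per mg of calcium: peanut butter $0.0092, carrots $0.0105, brown rice $0.0292.
Take 3 servings of peanut butter: +114.0 mg calcium for $1.05 (total $1.05, still need 28.0 mg).
Take 0.6512 servings of carrots: +28.0 mg calcium for $0.29 (total $1.34, still need 0.0 mg).
Greedy by cheapest-per-mg is optimal for a single linear constraint, so the minimum cost is $1.34.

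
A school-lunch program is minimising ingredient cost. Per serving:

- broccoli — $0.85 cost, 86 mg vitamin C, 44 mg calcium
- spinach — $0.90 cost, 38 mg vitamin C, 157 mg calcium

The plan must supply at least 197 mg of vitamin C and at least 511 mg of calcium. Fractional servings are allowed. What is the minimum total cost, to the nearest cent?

For a min-cost LP with two ≥-constraints, a basic feasible solution has at most two positive variables.
broccoli only: max(197/86, 511/44) = 11.61 servings → $9.87.
spinach only: max(197/38, 511/157) = 5.184 servings → $4.67.
broccoli + spinach with both tight: 0.973 servings and 2.982 servings → $3.51.
The minimum over all feasible corners is $3.51.

$3.51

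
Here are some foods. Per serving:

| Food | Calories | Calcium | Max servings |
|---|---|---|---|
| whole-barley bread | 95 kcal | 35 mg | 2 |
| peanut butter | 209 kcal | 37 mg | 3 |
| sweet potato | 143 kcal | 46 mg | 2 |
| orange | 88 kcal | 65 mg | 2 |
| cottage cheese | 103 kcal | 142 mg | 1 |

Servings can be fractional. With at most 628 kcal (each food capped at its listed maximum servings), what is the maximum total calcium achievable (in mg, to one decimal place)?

393.1 mg

Calcium per kcal: cottage cheese 1.379, orange 0.7386, whole-barley bread 0.3684, sweet potato 0.3217, peanut butter 0.177.
Take 1 serving of cottage cheese: uses 103 kcal, +142.0 mg calcium (running total 142.0 mg).
Take 2 servings of orange: uses 176 kcal, +130.0 mg calcium (running total 272.0 mg).
Take 2 servings of whole-barley bread: uses 190 kcal, +70.0 mg calcium (running total 342.0 mg).
Take 1.112 servings of sweet potato: uses 159 kcal, +51.1 mg calcium (running total 393.1 mg).
Filling greedily by calcium-per-kcal is optimal for one linear limit, giving 393.1 mg.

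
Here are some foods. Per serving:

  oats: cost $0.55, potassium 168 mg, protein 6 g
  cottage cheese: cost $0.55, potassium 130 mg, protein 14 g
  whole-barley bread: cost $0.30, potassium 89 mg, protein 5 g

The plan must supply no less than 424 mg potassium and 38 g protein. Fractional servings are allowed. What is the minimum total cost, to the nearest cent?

Check every corner: each single food scaled to meet both minima, and each pair solved so both constraints bind.
oats only: max(424/168, 38/6) = 6.333 servings → $3.48.
cottage cheese only: max(424/130, 38/14) = 3.262 servings → $1.79.
whole-barley bread only: max(424/89, 38/5) = 7.6 servings → $2.28.
oats + cottage cheese with both tight: 0.6336 servings and 2.443 servings → $1.69.
oats + whole-barley bread with both targets exact would need a negative amount; discard.
cottage cheese + whole-barley bread with both tight: 2.117 servings and 1.671 servings → $1.67.
The minimum over all feasible corners is $1.67.

$1.67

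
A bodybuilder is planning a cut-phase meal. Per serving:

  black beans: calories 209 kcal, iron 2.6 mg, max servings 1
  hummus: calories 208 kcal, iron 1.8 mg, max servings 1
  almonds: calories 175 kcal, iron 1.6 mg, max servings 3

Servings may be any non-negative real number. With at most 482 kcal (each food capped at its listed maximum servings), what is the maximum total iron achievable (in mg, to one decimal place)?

5.1 mg

Iron per kcal: black beans 0.01244, almonds 0.009143, hummus 0.008654.
Take 1 serving of black beans: uses 209 kcal, +2.6 mg iron (running total 2.6 mg).
Take 1.56 servings of almonds: uses 273 kcal, +2.5 mg iron (running total 5.1 mg).
Greedy by best ratio exhausts the calories allowance optimally: 5.1 mg.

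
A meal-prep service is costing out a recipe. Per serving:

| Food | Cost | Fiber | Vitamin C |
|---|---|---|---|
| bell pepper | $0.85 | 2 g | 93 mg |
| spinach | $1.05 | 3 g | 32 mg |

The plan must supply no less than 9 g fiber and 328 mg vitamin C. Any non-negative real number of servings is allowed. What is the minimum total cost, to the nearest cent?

$3.64

Minimising a linear cost over {fiber ≥ 9, vitamin C ≥ 328, servings ≥ 0} — the optimum is at a vertex, using one or two foods.
bell pepper only: max(9/2, 328/93) = 4.5 servings → $3.83.
spinach only: max(9/3, 328/32) = 10.25 servings → $10.76.
bell pepper + spinach with both tight: 3.237 servings and 0.8419 servings → $3.64.
The minimum over all feasible corners is $3.64.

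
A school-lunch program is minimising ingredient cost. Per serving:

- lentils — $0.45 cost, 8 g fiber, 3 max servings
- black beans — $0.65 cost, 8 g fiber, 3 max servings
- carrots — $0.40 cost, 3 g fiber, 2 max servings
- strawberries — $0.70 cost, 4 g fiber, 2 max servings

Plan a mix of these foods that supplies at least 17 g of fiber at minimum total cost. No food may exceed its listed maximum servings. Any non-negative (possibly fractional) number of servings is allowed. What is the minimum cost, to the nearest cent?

$0.96

Cost per g of fiber: lentils $0.0563, black beans $0.0813, carrots $0.1333, strawberries $0.1750.
Take 2.125 servings of lentils: +17.0 g fiber for $0.96 (total $0.96, still need 0.0 g).
Greedy by cheapest-per-g is optimal for a single linear constraint, so the minimum cost is $0.96.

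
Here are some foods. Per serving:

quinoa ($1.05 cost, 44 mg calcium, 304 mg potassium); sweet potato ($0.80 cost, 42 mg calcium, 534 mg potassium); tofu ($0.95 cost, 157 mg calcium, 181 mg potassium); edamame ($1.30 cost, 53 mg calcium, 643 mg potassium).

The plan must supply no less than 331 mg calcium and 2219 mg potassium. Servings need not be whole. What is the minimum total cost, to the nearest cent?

quinoa only: max(331/44, 2219/304) = 7.523 servings → $7.90.
sweet potato only: max(331/42, 2219/534) = 7.881 servings → $6.30.
tofu only: max(331/157, 2219/181) = 12.26 servings → $11.65.
edamame only: max(331/53, 2219/643) = 6.245 servings → $8.12.
quinoa + sweet potato with both targets exact would need a negative amount; discard.
quinoa + tofu with both tight: 7.255 servings and 0.07514 servings → $7.69.
quinoa + edamame with both targets exact would need a negative amount; discard.
sweet potato + tofu with both tight: 3.784 servings and 1.096 servings → $4.07.
sweet potato + edamame with both targets exact would need a negative amount; discard.
tofu + edamame with both tight: 1.042 servings and 3.158 servings → $5.10.
Cheapest feasible corner: $4.07.

$4.07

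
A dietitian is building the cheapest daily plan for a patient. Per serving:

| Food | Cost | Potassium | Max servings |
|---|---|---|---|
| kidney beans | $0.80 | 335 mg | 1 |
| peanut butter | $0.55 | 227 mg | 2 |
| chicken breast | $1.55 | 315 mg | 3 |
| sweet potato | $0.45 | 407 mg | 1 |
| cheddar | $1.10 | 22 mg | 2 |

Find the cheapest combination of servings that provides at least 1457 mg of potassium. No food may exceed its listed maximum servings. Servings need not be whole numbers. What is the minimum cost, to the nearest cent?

Cost per mg of potassium: sweet potato $0.0011, kidney beans $0.0024, peanut butter $0.0024, chicken breast $0.0049, cheddar $0.0500.
Take 1 serving of sweet potato: +407.0 mg potassium for $0.45 (total $0.45, still need 1050.0 mg).
Take 1 serving of kidney beans: +335.0 mg potassium for $0.80 (total $1.25, still need 715.0 mg).
Take 2 servings of peanut butter: +454.0 mg potassium for $1.10 (total $2.35, still need 261.0 mg).
Take 0.8286 servings of chicken breast: +261.0 mg potassium for $1.28 (total $3.63, still need 0.0 mg).
Filling from the cheapest source first is optimal under one linear minimum: $3.63.

$3.63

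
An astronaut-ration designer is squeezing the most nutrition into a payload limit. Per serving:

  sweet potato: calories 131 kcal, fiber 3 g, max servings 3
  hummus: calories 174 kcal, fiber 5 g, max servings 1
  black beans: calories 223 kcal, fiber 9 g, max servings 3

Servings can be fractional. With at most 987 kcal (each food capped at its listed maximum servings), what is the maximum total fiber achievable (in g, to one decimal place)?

35.3 g

Fiber per kcal: black beans 0.04036, hummus 0.02874, sweet potato 0.0229.
Take 3 servings of black beans: uses 669 kcal, +27.0 g fiber (running total 27.0 g).
Take 1 serving of hummus: uses 174 kcal, +5.0 g fiber (running total 32.0 g).
Take 1.099 servings of sweet potato: uses 144 kcal, +3.3 g fiber (running total 35.3 g).
Greedy by best ratio exhausts the calories allowance optimally: 35.3 g.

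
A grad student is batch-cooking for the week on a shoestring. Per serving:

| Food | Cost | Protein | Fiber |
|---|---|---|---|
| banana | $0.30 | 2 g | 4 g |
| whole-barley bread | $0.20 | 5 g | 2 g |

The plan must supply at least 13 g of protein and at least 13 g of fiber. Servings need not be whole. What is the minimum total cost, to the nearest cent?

A basic optimal solution has at most two foods positive. Try each food alone and each pair with both targets met exactly.
banana only: max(13/2, 13/4) = 6.5 servings → $1.95.
whole-barley bread only: max(13/5, 13/2) = 6.5 servings → $1.30.
banana + whole-barley bread with both tight: 2.438 servings and 1.625 servings → $1.06.
The minimum over all feasible corners is $1.06.

$1.06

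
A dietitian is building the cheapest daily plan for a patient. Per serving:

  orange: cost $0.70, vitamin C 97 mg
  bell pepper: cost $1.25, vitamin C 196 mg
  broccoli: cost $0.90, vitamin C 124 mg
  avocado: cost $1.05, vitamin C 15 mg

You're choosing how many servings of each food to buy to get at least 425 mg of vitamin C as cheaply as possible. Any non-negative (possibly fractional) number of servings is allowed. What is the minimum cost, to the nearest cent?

$2.71

Cost per mg of vitamin C: bell pepper $0.0064, orange $0.0072, broccoli $0.0073, avocado $0.0700.
With no serving limits, use only bell pepper: 425 mg / 196 mg = 2.168 servings × $1.25 = $2.71.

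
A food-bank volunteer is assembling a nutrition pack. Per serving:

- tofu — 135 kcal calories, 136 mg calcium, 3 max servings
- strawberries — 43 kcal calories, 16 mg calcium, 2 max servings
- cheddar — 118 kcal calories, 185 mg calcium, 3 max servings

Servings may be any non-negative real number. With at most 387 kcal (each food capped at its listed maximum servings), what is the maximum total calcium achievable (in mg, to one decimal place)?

588.2 mg

Calcium per kcal: cheddar 1.568, tofu 1.007, strawberries 0.3721.
Take 3 servings of cheddar: uses 354 kcal, +555.0 mg calcium (running total 555.0 mg).
Take 0.2444 servings of tofu: uses 33 kcal, +33.2 mg calcium (running total 588.2 mg).
Filling greedily by calcium-per-kcal is optimal for one linear limit, giving 588.2 mg.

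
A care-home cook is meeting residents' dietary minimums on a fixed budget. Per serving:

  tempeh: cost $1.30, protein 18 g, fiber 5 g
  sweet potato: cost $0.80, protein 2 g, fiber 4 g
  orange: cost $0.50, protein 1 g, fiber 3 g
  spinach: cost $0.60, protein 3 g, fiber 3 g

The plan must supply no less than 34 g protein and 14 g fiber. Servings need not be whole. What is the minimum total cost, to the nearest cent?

$3.17

With two linear requirements the optimum uses one or two foods; enumerate the corners.
tempeh only: max(34/18, 14/5) = 2.8 servings → $3.64.
sweet potato only: max(34/2, 14/4) = 17 servings → $13.60.
orange only: max(34/1, 14/3) = 34 servings → $17.00.
spinach only: max(34/3, 14/3) = 11.33 servings → $6.80.
tempeh + sweet potato with both tight: 1.742 servings and 1.323 servings → $3.32.
tempeh + orange with both tight: 1.796 servings and 1.673 servings → $3.17.
tempeh + spinach with both tight: 1.538 servings and 2.103 servings → $3.26.
sweet potato + orange with both targets exact would need a negative amount; discard.
sweet potato + spinach: the both-tight solution has a negative serving — not a feasible corner.
orange + spinach: intersection lies outside the first quadrant.
The minimum over all feasible corners is $3.17.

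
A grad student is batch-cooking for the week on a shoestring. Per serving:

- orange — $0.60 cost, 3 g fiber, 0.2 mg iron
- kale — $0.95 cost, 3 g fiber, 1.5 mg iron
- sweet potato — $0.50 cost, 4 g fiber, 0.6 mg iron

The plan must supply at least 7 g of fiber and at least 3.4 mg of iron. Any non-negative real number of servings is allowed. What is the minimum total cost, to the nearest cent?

With two linear requirements the optimum uses one or two foods; enumerate the corners.
orange only: max(7/3, 3.4/0.2) = 17 servings → $10.20.
kale only: max(7/3, 3.4/1.5) = 2.333 servings → $2.22.
sweet potato only: max(7/4, 3.4/0.6) = 5.667 servings → $2.83.
orange + kale with both tight: 0.07692 servings and 2.256 servings → $2.19.
orange + sweet potato: the both-tight solution has a negative serving — not a feasible corner.
kale + sweet potato with both tight: 2.238 servings and 0.07143 servings → $2.16.
Cheapest feasible corner: $2.16.

$2.16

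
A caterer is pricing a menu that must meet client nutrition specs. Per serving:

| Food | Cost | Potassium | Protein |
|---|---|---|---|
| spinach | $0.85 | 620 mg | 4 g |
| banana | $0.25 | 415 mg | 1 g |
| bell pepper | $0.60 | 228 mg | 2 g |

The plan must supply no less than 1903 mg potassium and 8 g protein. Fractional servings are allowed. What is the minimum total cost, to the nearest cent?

With two linear requirements the optimum uses one or two foods; enumerate the corners.
spinach only: max(1903/620, 8/4) = 3.069 servings → $2.61.
banana only: max(1903/415, 8/1) = 8 servings → $2.00.
bell pepper only: max(1903/228, 8/2) = 8.346 servings → $5.01.
spinach + banana with both tight: 1.363 servings and 2.55 servings → $1.80.
spinach + bell pepper with both targets exact would need a negative amount; discard.
banana + bell pepper with both tight: 3.292 servings and 2.354 servings → $2.24.
The minimum over all feasible corners is $1.80.

$1.80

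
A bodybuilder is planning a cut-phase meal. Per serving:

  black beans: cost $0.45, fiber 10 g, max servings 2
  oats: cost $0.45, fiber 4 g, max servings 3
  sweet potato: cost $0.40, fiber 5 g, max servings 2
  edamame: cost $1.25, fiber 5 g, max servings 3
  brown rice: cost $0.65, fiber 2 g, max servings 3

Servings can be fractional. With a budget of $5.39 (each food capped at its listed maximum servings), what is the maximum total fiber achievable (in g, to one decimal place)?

Fiber per dollar: black beans 22.22, sweet potato 12.5, oats 8.889, edamame 4, brown rice 3.077.
Take 2 servings of black beans: spends $0.90, +20.0 g fiber (running total 20.0 g).
Take 2 servings of sweet potato: spends $0.80, +10.0 g fiber (running total 30.0 g).
Take 3 servings of oats: spends $1.35, +12.0 g fiber (running total 42.0 g).
Take 1.872 servings of edamame: spends $2.34, +9.4 g fiber (running total 51.4 g).
Filling greedily by fiber-per-dollar is optimal for one linear limit, giving 51.4 g.

51.4 g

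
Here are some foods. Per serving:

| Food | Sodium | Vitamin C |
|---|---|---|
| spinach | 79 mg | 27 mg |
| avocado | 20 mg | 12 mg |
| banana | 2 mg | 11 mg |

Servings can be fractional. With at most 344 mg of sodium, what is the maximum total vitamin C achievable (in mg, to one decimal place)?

Vitamin C per mg sodium: banana 5.5, avocado 0.6, spinach 0.3418.
With no serving limits, spend the whole sodium allowance on banana: 344 mg / 2 mg × 11 mg = 1892.0 mg.

1892.0 mg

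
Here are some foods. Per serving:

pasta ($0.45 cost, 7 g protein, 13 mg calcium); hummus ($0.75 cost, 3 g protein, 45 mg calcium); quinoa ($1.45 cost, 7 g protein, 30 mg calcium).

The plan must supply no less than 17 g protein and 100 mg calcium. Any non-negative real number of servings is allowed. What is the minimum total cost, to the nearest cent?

An LP optimum is at a vertex; with two nutrient constraints at most two foods are used. Check each candidate.
pasta only: max(17/7, 100/13) = 7.692 servings → $3.46.
hummus only: max(17/3, 100/45) = 5.667 servings → $4.25.
quinoa only: max(17/7, 100/30) = 3.333 servings → $4.83.
pasta + hummus with both tight: 1.685 servings and 1.736 servings → $2.06.
pasta + quinoa: the both-tight solution has a negative serving — not a feasible corner.
hummus + quinoa with both tight: 0.8444 servings and 2.067 servings → $3.63.
The minimum over all feasible corners is $2.06.

$2.06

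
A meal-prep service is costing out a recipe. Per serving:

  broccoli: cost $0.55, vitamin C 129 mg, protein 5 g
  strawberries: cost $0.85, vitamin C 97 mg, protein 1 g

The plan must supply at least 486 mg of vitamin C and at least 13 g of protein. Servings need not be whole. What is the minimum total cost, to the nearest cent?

$2.07

A basic optimal solution has at most two foods positive. Try each food alone and each pair with both targets met exactly.
broccoli only: max(486/129, 13/5) = 3.767 servings → $2.07.
strawberries only: max(486/97, 13/1) = 13 servings → $11.05.
broccoli + strawberries with both tight: 2.177 servings and 2.115 servings → $3.00.
Cheapest feasible corner: $2.07.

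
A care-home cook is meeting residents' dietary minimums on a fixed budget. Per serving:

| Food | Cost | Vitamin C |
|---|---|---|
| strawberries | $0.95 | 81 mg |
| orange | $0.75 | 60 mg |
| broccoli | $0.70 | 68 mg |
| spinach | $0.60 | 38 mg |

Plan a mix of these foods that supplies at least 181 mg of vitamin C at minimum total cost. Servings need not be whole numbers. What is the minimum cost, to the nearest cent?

$1.86

Cost per mg of vitamin C: broccoli $0.0103, strawberries $0.0117, orange $0.0125, spinach $0.0158.
With no serving limits, use only broccoli: 181 mg / 68 mg = 2.662 servings × $0.70 = $1.86.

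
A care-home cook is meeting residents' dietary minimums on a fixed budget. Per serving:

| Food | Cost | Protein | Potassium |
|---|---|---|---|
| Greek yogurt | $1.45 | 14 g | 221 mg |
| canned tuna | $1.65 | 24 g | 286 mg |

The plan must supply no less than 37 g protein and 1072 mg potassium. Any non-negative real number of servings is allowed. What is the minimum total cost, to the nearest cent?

Compare the cost at each extreme point of the feasible region.
Greek yogurt only: max(37/14, 1072/221) = 4.851 servings → $7.03.
canned tuna only: max(37/24, 1072/286) = 3.748 servings → $6.18.
Greek yogurt + canned tuna with both targets exact would need a negative amount; discard.
The minimum over all feasible corners is $6.18.

$6.18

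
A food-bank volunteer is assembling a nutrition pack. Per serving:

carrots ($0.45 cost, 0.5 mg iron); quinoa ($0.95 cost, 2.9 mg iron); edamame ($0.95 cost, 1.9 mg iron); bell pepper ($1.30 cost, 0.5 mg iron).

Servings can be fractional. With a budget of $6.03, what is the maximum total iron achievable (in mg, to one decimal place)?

Iron per dollar: quinoa 3.053, edamame 2, carrots 1.111, bell pepper 0.3846.
With no serving limits, spend the whole cost allowance on quinoa: $6.03 / $0.95 × 2.9 mg = 18.4 mg.

18.4 mg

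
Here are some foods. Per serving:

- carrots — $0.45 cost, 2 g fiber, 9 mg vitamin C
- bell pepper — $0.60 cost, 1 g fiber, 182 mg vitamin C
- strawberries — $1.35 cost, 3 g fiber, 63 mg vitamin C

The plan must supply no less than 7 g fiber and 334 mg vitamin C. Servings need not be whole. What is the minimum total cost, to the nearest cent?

A basic optimal solution has at most two foods positive. Try each food alone and each pair with both targets met exactly.
carrots only: max(7/2, 334/9) = 37.11 servings → $16.70.
bell pepper only: max(7/1, 334/182) = 7 servings → $4.20.
strawberries only: max(7/3, 334/63) = 5.302 servings → $7.16.
carrots + bell pepper with both tight: 2.648 servings and 1.704 servings → $2.21.
carrots + strawberries: the both-tight solution has a negative serving — not a feasible corner.
bell pepper + strawberries with both tight: 1.161 servings and 1.946 servings → $3.32.
Cheapest feasible corner: $2.21.

$2.21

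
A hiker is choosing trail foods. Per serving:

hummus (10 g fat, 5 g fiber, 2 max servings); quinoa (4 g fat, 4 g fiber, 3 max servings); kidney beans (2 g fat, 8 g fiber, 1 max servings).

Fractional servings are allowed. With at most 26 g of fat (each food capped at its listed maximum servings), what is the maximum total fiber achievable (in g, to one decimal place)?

26.0 g

Fiber per g fat: kidney beans 4, quinoa 1, hummus 0.5.
Take 1 serving of kidney beans: uses 2 g fat, +8.0 g fiber (running total 8.0 g).
Take 3 servings of quinoa: uses 12 g fat, +12.0 g fiber (running total 20.0 g).
Take 1.2 servings of hummus: uses 12 g fat, +6.0 g fiber (running total 26.0 g).
Filling greedily by fiber-per-g fat is optimal for one linear limit, giving 26.0 g.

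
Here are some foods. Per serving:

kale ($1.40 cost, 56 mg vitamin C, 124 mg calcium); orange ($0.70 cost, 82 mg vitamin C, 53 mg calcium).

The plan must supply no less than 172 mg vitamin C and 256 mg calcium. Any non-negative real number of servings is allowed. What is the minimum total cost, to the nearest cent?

$2.99

This is a tiny linear program; its minimum lies at a vertex of the feasible set. List the vertices and price them.
kale only: max(172/56, 256/124) = 3.071 servings → $4.30.
orange only: max(172/82, 256/53) = 4.83 servings → $3.38.
kale + orange with both tight: 1.649 servings and 0.9711 servings → $2.99.
The minimum over all feasible corners is $2.99.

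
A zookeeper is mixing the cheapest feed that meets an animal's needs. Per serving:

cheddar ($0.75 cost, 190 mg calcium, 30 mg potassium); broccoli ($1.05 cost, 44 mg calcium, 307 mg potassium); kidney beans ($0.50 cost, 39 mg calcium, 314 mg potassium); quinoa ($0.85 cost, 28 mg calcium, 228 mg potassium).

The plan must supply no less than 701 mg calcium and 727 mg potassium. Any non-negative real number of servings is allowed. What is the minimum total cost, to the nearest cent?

$3.46

cheddar only: max(701/190, 727/30) = 24.23 servings → $18.18.
broccoli only: max(701/44, 727/307) = 15.93 servings → $16.73.
kidney beans only: max(701/39, 727/314) = 17.97 servings → $8.99.
quinoa only: max(701/28, 727/228) = 25.04 servings → $21.28.
cheddar + broccoli with both tight: 3.214 servings and 2.054 servings → $4.57.
cheddar + kidney beans with both tight: 3.279 servings and 2.002 servings → $3.46.
cheddar + quinoa with both tight: 3.283 servings and 2.757 servings → $4.81.
broccoli + kidney beans: the both-tight solution has a negative serving — not a feasible corner.
broccoli + quinoa: the both-tight solution has a negative serving — not a feasible corner.
kidney beans + quinoa: the both-tight solution has a negative serving — not a feasible corner.
So the least-cost plan costs $3.46.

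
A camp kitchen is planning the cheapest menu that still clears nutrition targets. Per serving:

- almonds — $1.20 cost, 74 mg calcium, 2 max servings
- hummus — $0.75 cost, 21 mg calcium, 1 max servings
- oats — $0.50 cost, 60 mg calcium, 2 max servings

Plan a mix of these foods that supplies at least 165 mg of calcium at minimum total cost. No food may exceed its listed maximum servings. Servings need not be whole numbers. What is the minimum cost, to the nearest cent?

$1.73

Cost per mg of calcium: oats $0.0083, almonds $0.0162, hummus $0.0357.
Take 2 servings of oats: +120.0 mg calcium for $1.00 (total $1.00, still need 45.0 mg).
Take 0.6081 servings of almonds: +45.0 mg calcium for $0.73 (total $1.73, still need 0.0 mg).
Filling from the cheapest source first is optimal under one linear minimum: $1.73.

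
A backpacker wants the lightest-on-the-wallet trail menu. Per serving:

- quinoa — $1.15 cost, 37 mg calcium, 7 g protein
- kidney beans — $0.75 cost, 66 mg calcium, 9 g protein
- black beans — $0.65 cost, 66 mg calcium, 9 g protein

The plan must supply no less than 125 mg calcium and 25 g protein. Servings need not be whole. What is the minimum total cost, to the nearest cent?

$1.81

At the optimum either one food covers both requirements or two foods hit both targets exactly; no other combination can be cheaper.
quinoa only: max(125/37, 25/7) = 3.571 servings → $4.11.
kidney beans only: max(125/66, 25/9) = 2.778 servings → $2.08.
black beans only: max(125/66, 25/9) = 2.778 servings → $1.81.
quinoa + kidney beans: the both-tight solution has a negative serving — not a feasible corner.
quinoa + black beans: the both-tight solution has a negative serving — not a feasible corner.
kidney beans + black beans (both tight): parallel constraints — no distinct corner.
The minimum over all feasible corners is $1.81.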